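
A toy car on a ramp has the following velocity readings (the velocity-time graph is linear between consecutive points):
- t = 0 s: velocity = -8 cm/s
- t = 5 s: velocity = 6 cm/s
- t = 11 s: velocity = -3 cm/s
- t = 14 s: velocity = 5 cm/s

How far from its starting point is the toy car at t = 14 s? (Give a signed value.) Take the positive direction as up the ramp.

Net displacement equals the area under the velocity-time graph (areas below the axis count negative).
0–5 s: ½(-8 + 6)(5) = -5 cm
5–11 s: ½(6 + -3)(6) = 9 cm
11–14 s: ½(-3 + 5)(3) = 3 cm
Net displacement = 7 cm

7 cm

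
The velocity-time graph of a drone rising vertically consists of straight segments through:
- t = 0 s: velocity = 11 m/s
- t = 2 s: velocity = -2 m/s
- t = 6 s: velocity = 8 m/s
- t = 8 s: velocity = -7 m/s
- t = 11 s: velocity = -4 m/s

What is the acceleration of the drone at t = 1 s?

-6.5 m/s²

Acceleration is the slope of the v-t graph on 0–2 s: (-2 − 11)/(2 − 0) = -6.5 m/s².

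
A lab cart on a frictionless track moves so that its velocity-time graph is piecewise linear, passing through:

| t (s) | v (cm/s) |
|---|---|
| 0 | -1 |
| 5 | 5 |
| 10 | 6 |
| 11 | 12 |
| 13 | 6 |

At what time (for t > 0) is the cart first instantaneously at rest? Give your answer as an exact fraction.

v changes sign on 0–5 s (from -1 to 5); the graph is linear there, so v = 0 at t = 0 + (1)·(5 − 0)/(5 − -1) = 5/6 s.

t = 5/6 s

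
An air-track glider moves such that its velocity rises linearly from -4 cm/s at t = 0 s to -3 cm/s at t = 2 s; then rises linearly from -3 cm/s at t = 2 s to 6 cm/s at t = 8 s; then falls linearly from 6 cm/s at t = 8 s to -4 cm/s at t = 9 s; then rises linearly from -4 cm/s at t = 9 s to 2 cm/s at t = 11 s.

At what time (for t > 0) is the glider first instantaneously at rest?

t = 4 s

v changes sign on 2–8 s (from -3 to 6); the graph is linear there, so v = 0 at t = 2 + (3)·(8 − 2)/(6 − -3) = 4 s.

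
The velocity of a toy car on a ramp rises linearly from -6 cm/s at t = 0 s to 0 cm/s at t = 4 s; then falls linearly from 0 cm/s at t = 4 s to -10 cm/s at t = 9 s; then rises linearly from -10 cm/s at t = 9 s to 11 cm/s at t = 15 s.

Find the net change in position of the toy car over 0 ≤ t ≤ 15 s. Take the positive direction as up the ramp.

Net displacement equals the area under the velocity-time graph (areas below the axis count negative).
0–4 s: ½(-6 + 0)(4) = -12 cm
4–9 s: ½(0 + -10)(5) = -25 cm
9–15 s: ½(-10 + 11)(6) = 3 cm
Net displacement = -34 cm

-34 cm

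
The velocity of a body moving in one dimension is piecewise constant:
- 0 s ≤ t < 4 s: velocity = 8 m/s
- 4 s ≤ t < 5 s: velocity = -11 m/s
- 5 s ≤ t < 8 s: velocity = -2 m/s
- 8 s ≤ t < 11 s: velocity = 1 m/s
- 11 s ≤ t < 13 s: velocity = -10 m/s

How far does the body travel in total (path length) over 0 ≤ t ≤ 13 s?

72 m

Total distance travelled is ∫|v| dt — sum the magnitudes of each area piece.
0–4 s: |8| × 4 = 32 m
4–5 s: |-11| × 1 = 11 m
5–8 s: |-2| × 3 = 6 m
8–11 s: |1| × 3 = 3 m
11–13 s: |-10| × 2 = 20 m
Total distance = 72 m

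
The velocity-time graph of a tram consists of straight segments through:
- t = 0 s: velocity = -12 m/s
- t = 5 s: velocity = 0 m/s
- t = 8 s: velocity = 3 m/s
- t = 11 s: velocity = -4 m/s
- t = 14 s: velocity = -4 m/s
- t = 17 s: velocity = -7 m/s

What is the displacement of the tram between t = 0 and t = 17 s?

Displacement is the signed area under the v-t curve.
0–5 s: ½(-12 + 0)(5) = -30 m
5–8 s: ½(0 + 3)(3) = 4.5 m
8–11 s: ½(3 + -4)(3) = -1.5 m
11–14 s: -4 × 3 = -12 m
14–17 s: ½(-4 + -7)(3) = -16.5 m
Net displacement = -55.5 m

-55.5 m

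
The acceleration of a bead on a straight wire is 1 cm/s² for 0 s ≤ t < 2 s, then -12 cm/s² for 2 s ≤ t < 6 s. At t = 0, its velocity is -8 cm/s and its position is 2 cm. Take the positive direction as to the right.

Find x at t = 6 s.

-132 cm

On each constant-a segment, Δv = aΔt and Δx = v₀Δt + ½aΔt²; chain segment to segment.
0–2 s: v starts -8 cm/s; Δx = -8·2 + ½·1·2² = -14 cm; v ends -6 cm/s.
2–6 s: v starts -6 cm/s; Δx = -6·4 + ½·-12·4² = -120 cm; v ends -54 cm/s.
x(6) = 2 + Σ Δx = -132 cm.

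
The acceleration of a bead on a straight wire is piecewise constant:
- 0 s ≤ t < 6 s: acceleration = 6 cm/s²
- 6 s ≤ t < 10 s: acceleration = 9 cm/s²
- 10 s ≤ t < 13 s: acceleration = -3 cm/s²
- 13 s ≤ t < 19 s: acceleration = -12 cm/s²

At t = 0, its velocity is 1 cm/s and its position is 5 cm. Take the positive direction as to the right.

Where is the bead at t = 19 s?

On each constant-a segment, Δv = aΔt and Δx = v₀Δt + ½aΔt²; chain segment to segment.
0–6 s: v starts 1 cm/s; Δx = 1·6 + ½·6·6² = 114 cm; v ends 37 cm/s.
6–10 s: v starts 37 cm/s; Δx = 37·4 + ½·9·4² = 220 cm; v ends 73 cm/s.
10–13 s: v starts 73 cm/s; Δx = 73·3 + ½·-3·3² = 205.5 cm; v ends 64 cm/s.
13–19 s: v starts 64 cm/s; Δx = 64·6 + ½·-12·6² = 168 cm; v ends -8 cm/s.
x(19) = 5 + Σ Δx = 712.5 cm.

712.5 cm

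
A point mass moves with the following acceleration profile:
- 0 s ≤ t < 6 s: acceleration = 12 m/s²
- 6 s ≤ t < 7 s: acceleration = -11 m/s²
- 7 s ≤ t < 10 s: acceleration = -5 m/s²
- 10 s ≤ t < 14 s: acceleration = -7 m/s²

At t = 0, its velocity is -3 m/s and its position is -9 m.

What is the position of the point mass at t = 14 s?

520 m

On each constant-a segment, Δv = aΔt and Δx = v₀Δt + ½aΔt²; chain segment to segment.
0–6 s: v starts -3 m/s; Δx = -3·6 + ½·12·6² = 198 m; v ends 69 m/s.
6–7 s: v starts 69 m/s; Δx = 69·1 + ½·-11·1² = 63.5 m; v ends 58 m/s.
7–10 s: v starts 58 m/s; Δx = 58·3 + ½·-5·3² = 151.5 m; v ends 43 m/s.
10–14 s: v starts 43 m/s; Δx = 43·4 + ½·-7·4² = 116 m; v ends 15 m/s.
x(14) = -9 + Σ Δx = 520 m.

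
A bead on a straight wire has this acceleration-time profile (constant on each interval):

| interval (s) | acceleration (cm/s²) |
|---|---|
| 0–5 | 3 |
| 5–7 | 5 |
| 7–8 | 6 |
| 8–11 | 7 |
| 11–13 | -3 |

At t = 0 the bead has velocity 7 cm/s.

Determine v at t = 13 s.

53 cm/s

Δv equals the area under the a-t graph; then v = v₀ + Δv.
0–5 s: 3 × 5 = 15 cm/s
5–7 s: 5 × 2 = 10 cm/s
7–8 s: 6 × 1 = 6 cm/s
8–11 s: 7 × 3 = 21 cm/s
11–13 s: -3 × 2 = -6 cm/s
Δv = 46 cm/s, so v(13) = 7 + (46) = 53 cm/s.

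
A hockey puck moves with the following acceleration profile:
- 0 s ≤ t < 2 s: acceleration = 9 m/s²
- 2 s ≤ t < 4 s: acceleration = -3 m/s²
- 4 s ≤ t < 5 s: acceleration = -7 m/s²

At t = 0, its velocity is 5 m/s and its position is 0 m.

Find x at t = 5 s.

On each constant-a segment, Δv = aΔt and Δx = v₀Δt + ½aΔt²; chain segment to segment.
0–2 s: v starts 5 m/s; Δx = 5·2 + ½·9·2² = 28 m; v ends 23 m/s.
2–4 s: v starts 23 m/s; Δx = 23·2 + ½·-3·2² = 40 m; v ends 17 m/s.
4–5 s: v starts 17 m/s; Δx = 17·1 + ½·-7·1² = 13.5 m; v ends 10 m/s.
x(5) = 0 + Σ Δx = 81.5 m.

81.5 m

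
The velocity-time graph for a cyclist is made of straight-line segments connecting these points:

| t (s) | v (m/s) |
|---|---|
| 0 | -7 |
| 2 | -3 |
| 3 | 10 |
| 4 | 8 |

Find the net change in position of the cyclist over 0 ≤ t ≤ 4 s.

2.5 m

Net displacement equals the area under the velocity-time graph (areas below the axis count negative).
0–2 s: ½(-7 + -3)(2) = -10 m
2–3 s: ½(-3 + 10)(1) = 3.5 m
3–4 s: ½(10 + 8)(1) = 9 m
Net displacement = 2.5 m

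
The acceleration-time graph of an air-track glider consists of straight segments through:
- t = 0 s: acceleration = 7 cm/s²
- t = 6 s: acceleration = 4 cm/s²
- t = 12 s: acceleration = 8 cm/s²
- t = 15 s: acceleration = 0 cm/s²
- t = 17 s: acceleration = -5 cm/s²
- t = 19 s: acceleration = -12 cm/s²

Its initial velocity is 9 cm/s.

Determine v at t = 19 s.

68 cm/s

Δv equals the area under the a-t graph; then v = v₀ + Δv.
0–6 s: ½(7 + 4)(6) = 33 cm/s
6–12 s: ½(4 + 8)(6) = 36 cm/s
12–15 s: ½(8 + 0)(3) = 12 cm/s
15–17 s: ½(0 + -5)(2) = -5 cm/s
17–19 s: ½(-5 + -12)(2) = -17 cm/s
Δv = 59 cm/s, so v(19) = 9 + (59) = 68 cm/s.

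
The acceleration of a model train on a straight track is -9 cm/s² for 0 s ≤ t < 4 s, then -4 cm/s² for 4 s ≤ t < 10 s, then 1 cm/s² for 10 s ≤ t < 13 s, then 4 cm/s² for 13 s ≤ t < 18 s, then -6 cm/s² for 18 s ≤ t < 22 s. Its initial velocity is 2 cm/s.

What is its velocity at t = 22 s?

Δv equals the area under the a-t graph; then v = v₀ + Δv.
0–4 s: -9 × 4 = -36 cm/s
4–10 s: -4 × 6 = -24 cm/s
10–13 s: 1 × 3 = 3 cm/s
13–18 s: 4 × 5 = 20 cm/s
18–22 s: -6 × 4 = -24 cm/s
Δv = -61 cm/s, so v(22) = 2 + (-61) = -59 cm/s.

-59 cm/s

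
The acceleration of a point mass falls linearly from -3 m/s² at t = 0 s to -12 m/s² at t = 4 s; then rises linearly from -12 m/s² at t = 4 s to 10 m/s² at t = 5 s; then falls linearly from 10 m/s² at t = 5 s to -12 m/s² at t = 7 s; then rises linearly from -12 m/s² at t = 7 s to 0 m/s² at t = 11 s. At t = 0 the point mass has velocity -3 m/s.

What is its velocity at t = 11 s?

Δv equals the area under the a-t graph; then v = v₀ + Δv.
0–4 s: ½(-3 + -12)(4) = -30 m/s
4–5 s: ½(-12 + 10)(1) = -1 m/s
5–7 s: ½(10 + -12)(2) = -2 m/s
7–11 s: ½(-12 + 0)(4) = -24 m/s
Δv = -57 m/s, so v(11) = -3 + (-57) = -60 m/s.

-60 m/s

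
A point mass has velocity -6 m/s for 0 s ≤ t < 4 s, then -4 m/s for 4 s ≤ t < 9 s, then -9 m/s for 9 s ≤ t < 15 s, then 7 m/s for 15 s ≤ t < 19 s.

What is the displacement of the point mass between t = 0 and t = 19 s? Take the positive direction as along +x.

-70 m

Displacement is the signed area under the v-t curve.
0–4 s: -6 × 4 = -24 m
4–9 s: -4 × 5 = -20 m
9–15 s: -9 × 6 = -54 m
15–19 s: 7 × 4 = 28 m
Net displacement = -70 m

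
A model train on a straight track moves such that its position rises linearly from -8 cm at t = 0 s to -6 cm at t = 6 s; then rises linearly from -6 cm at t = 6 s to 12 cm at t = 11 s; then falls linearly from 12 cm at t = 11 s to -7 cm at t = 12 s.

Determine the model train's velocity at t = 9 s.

Velocity is the slope of the x-t graph on 6–11 s: (12 − -6)/(11 − 6) = 3.6 cm/s.

3.6 cm/s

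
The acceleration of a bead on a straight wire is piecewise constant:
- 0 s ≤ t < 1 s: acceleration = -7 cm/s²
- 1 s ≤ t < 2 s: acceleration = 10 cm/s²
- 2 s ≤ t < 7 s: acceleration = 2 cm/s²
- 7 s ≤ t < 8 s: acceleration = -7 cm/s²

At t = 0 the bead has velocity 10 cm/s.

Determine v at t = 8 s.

Δv equals the area under the a-t graph; then v = v₀ + Δv.
0–1 s: -7 × 1 = -7 cm/s
1–2 s: 10 × 1 = 10 cm/s
2–7 s: 2 × 5 = 10 cm/s
7–8 s: -7 × 1 = -7 cm/s
Δv = 6 cm/s, so v(8) = 10 + (6) = 16 cm/s.

16 cm/s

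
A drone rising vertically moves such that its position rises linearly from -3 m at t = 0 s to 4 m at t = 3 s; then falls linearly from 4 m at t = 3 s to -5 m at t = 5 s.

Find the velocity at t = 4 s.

-4.5 m/s

Velocity is the slope of the x-t graph on 3–5 s: (-5 − 4)/(5 − 3) = -4.5 m/s.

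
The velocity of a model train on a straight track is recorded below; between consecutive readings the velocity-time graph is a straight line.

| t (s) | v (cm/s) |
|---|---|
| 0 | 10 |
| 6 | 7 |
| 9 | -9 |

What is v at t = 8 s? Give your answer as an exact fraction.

On 6–9 s the graph is linear from 7 to -9 cm/s: v(8) = 7 + (-9 − 7)·(8 − 6)/(9 − 6) = -11/3 cm/s.

-11/3 cm/s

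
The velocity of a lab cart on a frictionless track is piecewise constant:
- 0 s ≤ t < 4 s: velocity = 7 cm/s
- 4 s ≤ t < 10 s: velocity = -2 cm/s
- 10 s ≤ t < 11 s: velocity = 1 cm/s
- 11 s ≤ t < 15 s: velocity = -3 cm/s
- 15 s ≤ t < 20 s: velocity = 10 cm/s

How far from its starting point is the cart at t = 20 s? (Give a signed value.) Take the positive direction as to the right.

Net displacement equals the area under the velocity-time graph (areas below the axis count negative).
0–4 s: 7 × 4 = 28 cm
4–10 s: -2 × 6 = -12 cm
10–11 s: 1 × 1 = 1 cm
11–15 s: -3 × 4 = -12 cm
15–20 s: 10 × 5 = 50 cm
Net displacement = 55 cm

55 cm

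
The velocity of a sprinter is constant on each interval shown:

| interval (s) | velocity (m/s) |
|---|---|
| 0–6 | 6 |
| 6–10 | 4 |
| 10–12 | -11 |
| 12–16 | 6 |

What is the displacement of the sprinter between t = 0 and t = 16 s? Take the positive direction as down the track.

54 m

Displacement is the signed area under the v-t curve.
0–6 s: 6 × 6 = 36 m
6–10 s: 4 × 4 = 16 m
10–12 s: -11 × 2 = -22 m
12–16 s: 6 × 4 = 24 m
Net displacement = 54 m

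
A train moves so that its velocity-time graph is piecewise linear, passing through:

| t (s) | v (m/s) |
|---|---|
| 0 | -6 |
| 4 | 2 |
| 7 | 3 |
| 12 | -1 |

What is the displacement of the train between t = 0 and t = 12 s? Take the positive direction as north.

Net displacement equals the area under the velocity-time graph (areas below the axis count negative).
0–4 s: ½(-6 + 2)(4) = -8 m
4–7 s: ½(2 + 3)(3) = 7.5 m
7–12 s: ½(3 + -1)(5) = 5 m
Net displacement = 4.5 m

4.5 m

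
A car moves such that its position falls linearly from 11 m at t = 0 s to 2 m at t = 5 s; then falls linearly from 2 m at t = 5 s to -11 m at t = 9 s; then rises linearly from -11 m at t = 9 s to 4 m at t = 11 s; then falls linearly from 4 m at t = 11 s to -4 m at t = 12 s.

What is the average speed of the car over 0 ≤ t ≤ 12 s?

Average speed = (total path length)/(elapsed time); on a piecewise-linear x-t graph the path length is Σ|Δx|.
0–5 s: |Δx| = |2 − 11| = 9 m
5–9 s: |Δx| = |-11 − 2| = 13 m
9–11 s: |Δx| = |4 − -11| = 15 m
11–12 s: |Δx| = |-4 − 4| = 8 m
Total path = 45 m; average speed = 45/12 = 3.75 m/s.

3.75 m/s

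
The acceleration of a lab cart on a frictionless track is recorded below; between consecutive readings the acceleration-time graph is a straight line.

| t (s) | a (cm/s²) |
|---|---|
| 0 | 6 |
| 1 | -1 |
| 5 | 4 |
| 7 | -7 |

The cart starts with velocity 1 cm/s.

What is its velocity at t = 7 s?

6.5 cm/s

Δv equals the area under the a-t graph; then v = v₀ + Δv.
0–1 s: ½(6 + -1)(1) = 2.5 cm/s
1–5 s: ½(-1 + 4)(4) = 6 cm/s
5–7 s: ½(4 + -7)(2) = -3 cm/s
Δv = 5.5 cm/s, so v(7) = 1 + (5.5) = 6.5 cm/s.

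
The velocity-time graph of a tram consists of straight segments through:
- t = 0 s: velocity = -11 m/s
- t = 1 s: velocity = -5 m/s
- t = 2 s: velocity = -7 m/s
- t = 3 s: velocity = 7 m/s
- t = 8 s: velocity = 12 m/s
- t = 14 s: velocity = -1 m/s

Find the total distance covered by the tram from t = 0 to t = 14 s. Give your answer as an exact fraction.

1280/13 m

Total distance travelled is ∫|v| dt — sum the magnitudes of each area piece.
0–1 s: |½(-11 + -5)(1)| = 8 m
1–2 s: |½(-5 + -7)(1)| = 6 m
2–3 s: v = 0 at t = 2.5 s; triangle areas 1.75 + 1.75 = 3.5 m
3–8 s: |½(7 + 12)(5)| = 47.5 m
8–14 s: v = 0 at t = 176/13 s; triangle areas 432/13 + 3/13 = 435/13 m
Total distance = 1280/13 m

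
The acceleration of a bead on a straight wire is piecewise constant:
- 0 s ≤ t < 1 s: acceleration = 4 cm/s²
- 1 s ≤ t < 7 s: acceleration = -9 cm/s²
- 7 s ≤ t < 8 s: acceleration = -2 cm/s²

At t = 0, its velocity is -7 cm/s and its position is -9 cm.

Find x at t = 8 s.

-252 cm

On each constant-a segment, Δv = aΔt and Δx = v₀Δt + ½aΔt²; chain segment to segment.
0–1 s: v starts -7 cm/s; Δx = -7·1 + ½·4·1² = -5 cm; v ends -3 cm/s.
1–7 s: v starts -3 cm/s; Δx = -3·6 + ½·-9·6² = -180 cm; v ends -57 cm/s.
7–8 s: v starts -57 cm/s; Δx = -57·1 + ½·-2·1² = -58 cm; v ends -59 cm/s.
x(8) = -9 + Σ Δx = -252 cm.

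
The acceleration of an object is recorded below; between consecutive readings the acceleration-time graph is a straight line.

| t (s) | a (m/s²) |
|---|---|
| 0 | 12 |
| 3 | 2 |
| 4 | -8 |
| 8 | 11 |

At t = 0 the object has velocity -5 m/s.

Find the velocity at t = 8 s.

Δv equals the area under the a-t graph; then v = v₀ + Δv.
0–3 s: ½(12 + 2)(3) = 21 m/s
3–4 s: ½(2 + -8)(1) = -3 m/s
4–8 s: ½(-8 + 11)(4) = 6 m/s
Δv = 24 m/s, so v(8) = -5 + (24) = 19 m/s.

19 m/s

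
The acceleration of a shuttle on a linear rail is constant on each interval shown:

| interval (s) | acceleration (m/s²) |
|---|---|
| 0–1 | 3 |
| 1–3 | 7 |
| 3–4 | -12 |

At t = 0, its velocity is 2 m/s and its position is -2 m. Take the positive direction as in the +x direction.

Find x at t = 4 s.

38.5 m

On each constant-a segment, Δv = aΔt and Δx = v₀Δt + ½aΔt²; chain segment to segment.
0–1 s: v starts 2 m/s; Δx = 2·1 + ½·3·1² = 3.5 m; v ends 5 m/s.
1–3 s: v starts 5 m/s; Δx = 5·2 + ½·7·2² = 24 m; v ends 19 m/s.
3–4 s: v starts 19 m/s; Δx = 19·1 + ½·-12·1² = 13 m; v ends 7 m/s.
x(4) = -2 + Σ Δx = 38.5 m.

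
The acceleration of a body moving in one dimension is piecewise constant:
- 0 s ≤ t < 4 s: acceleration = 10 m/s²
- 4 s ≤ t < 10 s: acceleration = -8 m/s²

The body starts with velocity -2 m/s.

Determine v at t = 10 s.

Δv equals the area under the a-t graph; then v = v₀ + Δv.
0–4 s: 10 × 4 = 40 m/s
4–10 s: -8 × 6 = -48 m/s
Δv = -8 m/s, so v(10) = -2 + (-8) = -10 m/s.

-10 m/s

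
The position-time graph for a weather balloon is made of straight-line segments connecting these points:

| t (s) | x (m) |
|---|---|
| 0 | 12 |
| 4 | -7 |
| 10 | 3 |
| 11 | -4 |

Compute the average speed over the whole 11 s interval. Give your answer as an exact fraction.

36/11 m/s

Average speed = (total path length)/(elapsed time); on a piecewise-linear x-t graph the path length is Σ|Δx|.
0–4 s: |Δx| = |-7 − 12| = 19 m
4–10 s: |Δx| = |3 − -7| = 10 m
10–11 s: |Δx| = |-4 − 3| = 7 m
Total path = 36 m; average speed = 36/11 = 36/11 m/s.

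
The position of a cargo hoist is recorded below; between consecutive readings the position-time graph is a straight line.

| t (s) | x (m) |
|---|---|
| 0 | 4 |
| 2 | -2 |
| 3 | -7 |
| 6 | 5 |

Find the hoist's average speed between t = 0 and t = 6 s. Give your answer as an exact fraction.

Average speed = (total path length)/(elapsed time); on a piecewise-linear x-t graph the path length is Σ|Δx|.
0–2 s: |Δx| = |-2 − 4| = 6 m
2–3 s: |Δx| = |-7 − -2| = 5 m
3–6 s: |Δx| = |5 − -7| = 12 m
Total path = 23 m; average speed = 23/6 = 23/6 m/s.

23/6 m/s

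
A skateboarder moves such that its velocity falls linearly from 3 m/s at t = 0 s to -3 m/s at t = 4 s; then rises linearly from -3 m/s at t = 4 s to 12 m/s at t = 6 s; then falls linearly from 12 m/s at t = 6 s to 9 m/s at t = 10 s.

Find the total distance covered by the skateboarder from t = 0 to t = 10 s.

Total distance travelled is ∫|v| dt — sum the magnitudes of each area piece.
0–4 s: v = 0 at t = 2 s; triangle areas 3 + 3 = 6 m
4–6 s: v = 0 at t = 4.4 s; triangle areas 0.6 + 9.6 = 10.2 m
6–10 s: |½(12 + 9)(4)| = 42 m
Total distance = 58.2 m

58.2 m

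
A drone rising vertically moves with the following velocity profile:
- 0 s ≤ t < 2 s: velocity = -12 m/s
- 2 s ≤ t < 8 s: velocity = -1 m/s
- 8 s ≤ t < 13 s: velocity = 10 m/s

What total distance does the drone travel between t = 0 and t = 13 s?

80 m

Total distance travelled is ∫|v| dt — sum the magnitudes of each area piece.
0–2 s: |-12| × 2 = 24 m
2–8 s: |-1| × 6 = 6 m
8–13 s: |10| × 5 = 50 m
Total distance = 80 m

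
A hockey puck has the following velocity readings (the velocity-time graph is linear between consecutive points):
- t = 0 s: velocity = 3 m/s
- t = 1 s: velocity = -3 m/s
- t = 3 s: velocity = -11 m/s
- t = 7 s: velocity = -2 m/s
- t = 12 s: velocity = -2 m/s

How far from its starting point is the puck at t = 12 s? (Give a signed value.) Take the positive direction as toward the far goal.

-50 m

Net displacement equals the area under the velocity-time graph (areas below the axis count negative).
0–1 s: ½(3 + -3)(1) = 0 m
1–3 s: ½(-3 + -11)(2) = -14 m
3–7 s: ½(-11 + -2)(4) = -26 m
7–12 s: -2 × 5 = -10 m
Net displacement = -50 m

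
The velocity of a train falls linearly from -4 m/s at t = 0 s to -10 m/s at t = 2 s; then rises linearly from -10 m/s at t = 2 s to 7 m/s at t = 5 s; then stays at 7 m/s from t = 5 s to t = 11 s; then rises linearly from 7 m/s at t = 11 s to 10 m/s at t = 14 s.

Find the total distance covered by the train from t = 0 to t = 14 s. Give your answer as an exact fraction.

Distance (not displacement) is the total path length: add the absolute areas under v-t.
0–2 s: |½(-4 + -10)(2)| = 14 m
2–5 s: v = 0 at t = 64/17 s; triangle areas 150/17 + 147/34 = 447/34 m
5–11 s: |7| × 6 = 42 m
11–14 s: |½(7 + 10)(3)| = 25.5 m
Total distance = 1609/17 m

1609/17 m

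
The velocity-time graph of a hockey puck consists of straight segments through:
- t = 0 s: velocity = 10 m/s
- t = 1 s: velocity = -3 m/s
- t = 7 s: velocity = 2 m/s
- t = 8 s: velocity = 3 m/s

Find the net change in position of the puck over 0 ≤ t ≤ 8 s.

3 m

Displacement is the signed area under the v-t curve.
0–1 s: ½(10 + -3)(1) = 3.5 m
1–7 s: ½(-3 + 2)(6) = -3 m
7–8 s: ½(2 + 3)(1) = 2.5 m
Net displacement = 3 m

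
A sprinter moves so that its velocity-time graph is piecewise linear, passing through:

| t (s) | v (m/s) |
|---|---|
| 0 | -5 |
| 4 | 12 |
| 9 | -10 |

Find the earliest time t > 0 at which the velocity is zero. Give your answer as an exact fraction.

v changes sign on 0–4 s (from -5 to 12); the graph is linear there, so v = 0 at t = 0 + (5)·(4 − 0)/(12 − -5) = 20/17 s.

t = 20/17 s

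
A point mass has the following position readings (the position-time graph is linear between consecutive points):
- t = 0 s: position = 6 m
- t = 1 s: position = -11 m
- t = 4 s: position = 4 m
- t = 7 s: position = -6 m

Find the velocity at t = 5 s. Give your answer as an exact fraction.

-10/3 m/s

Velocity is the slope of the x-t graph on 4–7 s: (-6 − 4)/(7 − 4) = -10/3 m/s.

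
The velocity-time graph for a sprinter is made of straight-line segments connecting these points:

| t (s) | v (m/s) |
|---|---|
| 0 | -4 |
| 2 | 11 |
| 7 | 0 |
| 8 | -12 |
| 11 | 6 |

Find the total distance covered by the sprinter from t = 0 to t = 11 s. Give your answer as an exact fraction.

Total distance travelled is ∫|v| dt — sum the magnitudes of each area piece.
0–2 s: v = 0 at t = 8/15 s; triangle areas 16/15 + 121/15 = 137/15 m
2–7 s: |½(11 + 0)(5)| = 27.5 m
7–8 s: |½(0 + -12)(1)| = 6 m
8–11 s: v = 0 at t = 10 s; triangle areas 12 + 3 = 15 m
Total distance = 1729/30 m

1729/30 m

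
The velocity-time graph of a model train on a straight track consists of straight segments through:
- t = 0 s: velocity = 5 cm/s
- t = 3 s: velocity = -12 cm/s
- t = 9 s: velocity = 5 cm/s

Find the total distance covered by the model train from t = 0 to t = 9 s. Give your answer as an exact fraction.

1521/34 cm

Total distance travelled is ∫|v| dt — sum the magnitudes of each area piece.
0–3 s: v = 0 at t = 15/17 s; triangle areas 75/34 + 216/17 = 507/34 cm
3–9 s: v = 0 at t = 123/17 s; triangle areas 432/17 + 75/17 = 507/17 cm
Total distance = 1521/34 cm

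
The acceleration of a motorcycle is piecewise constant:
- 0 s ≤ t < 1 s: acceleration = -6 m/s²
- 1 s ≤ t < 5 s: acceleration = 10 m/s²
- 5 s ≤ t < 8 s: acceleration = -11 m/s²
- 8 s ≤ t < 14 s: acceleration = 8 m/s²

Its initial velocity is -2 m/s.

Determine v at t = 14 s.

47 m/s

Δv equals the area under the a-t graph; then v = v₀ + Δv.
0–1 s: -6 × 1 = -6 m/s
1–5 s: 10 × 4 = 40 m/s
5–8 s: -11 × 3 = -33 m/s
8–14 s: 8 × 6 = 48 m/s
Δv = 49 m/s, so v(14) = -2 + (49) = 47 m/s.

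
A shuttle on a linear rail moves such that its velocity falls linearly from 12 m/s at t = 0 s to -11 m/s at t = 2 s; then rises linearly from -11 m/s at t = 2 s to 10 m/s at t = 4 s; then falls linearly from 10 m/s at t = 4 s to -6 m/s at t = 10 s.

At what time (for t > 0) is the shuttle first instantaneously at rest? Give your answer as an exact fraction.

v changes sign on 0–2 s (from 12 to -11); the graph is linear there, so v = 0 at t = 0 + (-12)·(2 − 0)/(-11 − 12) = 24/23 s.

t = 24/23 s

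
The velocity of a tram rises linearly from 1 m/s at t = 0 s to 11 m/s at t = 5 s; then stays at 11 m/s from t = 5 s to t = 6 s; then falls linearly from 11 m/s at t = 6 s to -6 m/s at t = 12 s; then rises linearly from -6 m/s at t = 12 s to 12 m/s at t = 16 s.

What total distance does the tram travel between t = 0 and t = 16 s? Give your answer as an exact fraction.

1508/17 m

Total distance travelled is ∫|v| dt — sum the magnitudes of each area piece.
0–5 s: |½(1 + 11)(5)| = 30 m
5–6 s: |11| × 1 = 11 m
6–12 s: v = 0 at t = 168/17 s; triangle areas 363/17 + 108/17 = 471/17 m
12–16 s: v = 0 at t = 40/3 s; triangle areas 4 + 16 = 20 m
Total distance = 1508/17 m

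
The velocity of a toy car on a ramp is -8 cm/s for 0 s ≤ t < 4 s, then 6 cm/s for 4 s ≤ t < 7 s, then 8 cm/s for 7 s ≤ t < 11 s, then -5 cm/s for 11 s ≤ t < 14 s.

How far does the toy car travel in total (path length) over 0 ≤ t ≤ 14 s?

97 cm

Total distance travelled is ∫|v| dt — sum the magnitudes of each area piece.
0–4 s: |-8| × 4 = 32 cm
4–7 s: |6| × 3 = 18 cm
7–11 s: |8| × 4 = 32 cm
11–14 s: |-5| × 3 = 15 cm
Total distance = 97 cm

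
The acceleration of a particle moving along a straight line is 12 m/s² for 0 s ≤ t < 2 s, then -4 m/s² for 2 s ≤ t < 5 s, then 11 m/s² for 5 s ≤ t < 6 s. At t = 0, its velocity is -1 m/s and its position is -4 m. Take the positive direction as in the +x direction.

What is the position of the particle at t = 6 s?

On each constant-a segment, Δv = aΔt and Δx = v₀Δt + ½aΔt²; chain segment to segment.
0–2 s: v starts -1 m/s; Δx = -1·2 + ½·12·2² = 22 m; v ends 23 m/s.
2–5 s: v starts 23 m/s; Δx = 23·3 + ½·-4·3² = 51 m; v ends 11 m/s.
5–6 s: v starts 11 m/s; Δx = 11·1 + ½·11·1² = 16.5 m; v ends 22 m/s.
x(6) = -4 + Σ Δx = 85.5 m.

85.5 m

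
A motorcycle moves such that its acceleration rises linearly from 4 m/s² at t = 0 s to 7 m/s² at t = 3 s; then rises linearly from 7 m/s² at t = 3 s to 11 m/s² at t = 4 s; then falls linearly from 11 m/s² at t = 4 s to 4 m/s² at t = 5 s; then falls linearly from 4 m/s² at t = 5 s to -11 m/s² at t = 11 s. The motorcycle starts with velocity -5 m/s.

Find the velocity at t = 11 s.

Δv equals the area under the a-t graph; then v = v₀ + Δv.
0–3 s: ½(4 + 7)(3) = 16.5 m/s
3–4 s: ½(7 + 11)(1) = 9 m/s
4–5 s: ½(11 + 4)(1) = 7.5 m/s
5–11 s: ½(4 + -11)(6) = -21 m/s
Δv = 12 m/s, so v(11) = -5 + (12) = 7 m/s.

7 m/s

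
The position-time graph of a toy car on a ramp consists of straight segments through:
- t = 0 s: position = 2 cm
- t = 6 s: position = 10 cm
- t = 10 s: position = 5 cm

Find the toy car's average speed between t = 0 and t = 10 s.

Average speed = (total path length)/(elapsed time); on a piecewise-linear x-t graph the path length is Σ|Δx|.
0–6 s: |Δx| = |10 − 2| = 8 cm
6–10 s: |Δx| = |5 − 10| = 5 cm
Total path = 13 cm; average speed = 13/10 = 1.3 cm/s.

1.3 cm/s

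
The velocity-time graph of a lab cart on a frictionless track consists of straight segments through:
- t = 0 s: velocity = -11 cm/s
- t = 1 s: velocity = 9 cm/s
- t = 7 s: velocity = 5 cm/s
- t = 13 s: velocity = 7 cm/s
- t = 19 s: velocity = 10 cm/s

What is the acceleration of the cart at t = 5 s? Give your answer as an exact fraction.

Acceleration is the slope of the v-t graph on 1–7 s: (5 − 9)/(7 − 1) = -2/3 cm/s².

-2/3 cm/s²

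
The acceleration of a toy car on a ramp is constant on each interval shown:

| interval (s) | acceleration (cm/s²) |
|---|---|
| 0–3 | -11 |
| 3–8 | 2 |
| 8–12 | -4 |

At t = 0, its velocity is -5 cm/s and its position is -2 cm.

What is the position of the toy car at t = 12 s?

On each constant-a segment, Δv = aΔt and Δx = v₀Δt + ½aΔt²; chain segment to segment.
0–3 s: v starts -5 cm/s; Δx = -5·3 + ½·-11·3² = -64.5 cm; v ends -38 cm/s.
3–8 s: v starts -38 cm/s; Δx = -38·5 + ½·2·5² = -165 cm; v ends -28 cm/s.
8–12 s: v starts -28 cm/s; Δx = -28·4 + ½·-4·4² = -144 cm; v ends -44 cm/s.
x(12) = -2 + Σ Δx = -375.5 cm.

-375.5 cm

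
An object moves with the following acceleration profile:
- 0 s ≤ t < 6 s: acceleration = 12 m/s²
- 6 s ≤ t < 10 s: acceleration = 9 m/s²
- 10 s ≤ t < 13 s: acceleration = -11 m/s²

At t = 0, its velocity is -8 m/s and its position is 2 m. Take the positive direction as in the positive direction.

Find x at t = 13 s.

748.5 m

On each constant-a segment, Δv = aΔt and Δx = v₀Δt + ½aΔt²; chain segment to segment.
0–6 s: v starts -8 m/s; Δx = -8·6 + ½·12·6² = 168 m; v ends 64 m/s.
6–10 s: v starts 64 m/s; Δx = 64·4 + ½·9·4² = 328 m; v ends 100 m/s.
10–13 s: v starts 100 m/s; Δx = 100·3 + ½·-11·3² = 250.5 m; v ends 67 m/s.
x(13) = 2 + Σ Δx = 748.5 m.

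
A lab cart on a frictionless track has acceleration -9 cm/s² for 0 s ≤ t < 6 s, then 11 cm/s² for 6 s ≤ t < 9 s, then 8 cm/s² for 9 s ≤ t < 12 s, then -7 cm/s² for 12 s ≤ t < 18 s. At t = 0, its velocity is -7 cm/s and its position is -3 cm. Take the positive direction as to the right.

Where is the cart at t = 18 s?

-538.5 cm

On each constant-a segment, Δv = aΔt and Δx = v₀Δt + ½aΔt²; chain segment to segment.
0–6 s: v starts -7 cm/s; Δx = -7·6 + ½·-9·6² = -204 cm; v ends -61 cm/s.
6–9 s: v starts -61 cm/s; Δx = -61·3 + ½·11·3² = -133.5 cm; v ends -28 cm/s.
9–12 s: v starts -28 cm/s; Δx = -28·3 + ½·8·3² = -48 cm; v ends -4 cm/s.
12–18 s: v starts -4 cm/s; Δx = -4·6 + ½·-7·6² = -150 cm; v ends -46 cm/s.
x(18) = -3 + Σ Δx = -538.5 cm.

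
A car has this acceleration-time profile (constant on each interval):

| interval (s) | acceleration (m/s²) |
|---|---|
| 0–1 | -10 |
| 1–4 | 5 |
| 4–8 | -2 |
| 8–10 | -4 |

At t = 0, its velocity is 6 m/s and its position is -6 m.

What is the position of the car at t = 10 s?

31.5 m

On each constant-a segment, Δv = aΔt and Δx = v₀Δt + ½aΔt²; chain segment to segment.
0–1 s: v starts 6 m/s; Δx = 6·1 + ½·-10·1² = 1 m; v ends -4 m/s.
1–4 s: v starts -4 m/s; Δx = -4·3 + ½·5·3² = 10.5 m; v ends 11 m/s.
4–8 s: v starts 11 m/s; Δx = 11·4 + ½·-2·4² = 28 m; v ends 3 m/s.
8–10 s: v starts 3 m/s; Δx = 3·2 + ½·-4·2² = -2 m; v ends -5 m/s.
x(10) = -6 + Σ Δx = 31.5 m.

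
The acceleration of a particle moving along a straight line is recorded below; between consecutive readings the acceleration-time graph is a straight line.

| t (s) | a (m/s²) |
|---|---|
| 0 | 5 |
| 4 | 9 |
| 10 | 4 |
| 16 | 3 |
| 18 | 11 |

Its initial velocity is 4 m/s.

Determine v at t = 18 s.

106 m/s

Δv equals the area under the a-t graph; then v = v₀ + Δv.
0–4 s: ½(5 + 9)(4) = 28 m/s
4–10 s: ½(9 + 4)(6) = 39 m/s
10–16 s: ½(4 + 3)(6) = 21 m/s
16–18 s: ½(3 + 11)(2) = 14 m/s
Δv = 102 m/s, so v(18) = 4 + (102) = 106 m/s.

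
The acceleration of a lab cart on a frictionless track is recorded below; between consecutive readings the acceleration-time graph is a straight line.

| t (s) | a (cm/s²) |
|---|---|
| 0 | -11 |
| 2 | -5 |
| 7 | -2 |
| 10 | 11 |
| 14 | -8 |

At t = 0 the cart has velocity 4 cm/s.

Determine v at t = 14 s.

-10 cm/s

Δv equals the area under the a-t graph; then v = v₀ + Δv.
0–2 s: ½(-11 + -5)(2) = -16 cm/s
2–7 s: ½(-5 + -2)(5) = -17.5 cm/s
7–10 s: ½(-2 + 11)(3) = 13.5 cm/s
10–14 s: ½(11 + -8)(4) = 6 cm/s
Δv = -14 cm/s, so v(14) = 4 + (-14) = -10 cm/s.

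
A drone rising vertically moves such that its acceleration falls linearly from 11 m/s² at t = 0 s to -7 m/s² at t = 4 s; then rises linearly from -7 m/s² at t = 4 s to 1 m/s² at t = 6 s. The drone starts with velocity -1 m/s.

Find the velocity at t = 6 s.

Δv equals the area under the a-t graph; then v = v₀ + Δv.
0–4 s: ½(11 + -7)(4) = 8 m/s
4–6 s: ½(-7 + 1)(2) = -6 m/s
Δv = 2 m/s, so v(6) = -1 + (2) = 1 m/s.

1 m/s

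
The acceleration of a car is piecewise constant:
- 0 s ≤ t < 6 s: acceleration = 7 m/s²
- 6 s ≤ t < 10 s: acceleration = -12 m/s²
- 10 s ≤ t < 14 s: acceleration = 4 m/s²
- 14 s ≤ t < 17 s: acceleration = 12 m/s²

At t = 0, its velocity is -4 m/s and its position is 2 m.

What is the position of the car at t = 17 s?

On each constant-a segment, Δv = aΔt and Δx = v₀Δt + ½aΔt²; chain segment to segment.
0–6 s: v starts -4 m/s; Δx = -4·6 + ½·7·6² = 102 m; v ends 38 m/s.
6–10 s: v starts 38 m/s; Δx = 38·4 + ½·-12·4² = 56 m; v ends -10 m/s.
10–14 s: v starts -10 m/s; Δx = -10·4 + ½·4·4² = -8 m; v ends 6 m/s.
14–17 s: v starts 6 m/s; Δx = 6·3 + ½·12·3² = 72 m; v ends 42 m/s.
x(17) = 2 + Σ Δx = 224 m.

224 m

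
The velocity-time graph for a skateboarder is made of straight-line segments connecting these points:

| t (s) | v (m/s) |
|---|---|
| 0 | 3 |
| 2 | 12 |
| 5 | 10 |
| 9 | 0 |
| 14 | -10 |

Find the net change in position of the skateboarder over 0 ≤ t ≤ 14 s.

43 m

Net displacement equals the area under the velocity-time graph (areas below the axis count negative).
0–2 s: ½(3 + 12)(2) = 15 m
2–5 s: ½(12 + 10)(3) = 33 m
5–9 s: ½(10 + 0)(4) = 20 m
9–14 s: ½(0 + -10)(5) = -25 m
Net displacement = 43 m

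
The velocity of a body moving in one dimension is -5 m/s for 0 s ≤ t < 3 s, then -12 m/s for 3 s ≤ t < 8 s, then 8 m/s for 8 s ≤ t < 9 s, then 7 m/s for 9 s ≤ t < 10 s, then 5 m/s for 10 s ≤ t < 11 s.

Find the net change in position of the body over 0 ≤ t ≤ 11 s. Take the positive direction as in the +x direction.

Displacement is the signed area under the v-t curve.
0–3 s: -5 × 3 = -15 m
3–8 s: -12 × 5 = -60 m
8–9 s: 8 × 1 = 8 m
9–10 s: 7 × 1 = 7 m
10–11 s: 5 × 1 = 5 m
Net displacement = -55 m

-55 m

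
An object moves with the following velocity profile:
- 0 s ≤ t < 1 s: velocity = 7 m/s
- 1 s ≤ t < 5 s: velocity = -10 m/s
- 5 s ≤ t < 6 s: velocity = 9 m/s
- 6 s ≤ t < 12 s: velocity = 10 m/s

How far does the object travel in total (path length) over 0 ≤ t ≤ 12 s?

Distance (not displacement) is the total path length: add the absolute areas under v-t.
0–1 s: |7| × 1 = 7 m
1–5 s: |-10| × 4 = 40 m
5–6 s: |9| × 1 = 9 m
6–12 s: |10| × 6 = 60 m
Total distance = 116 m

116 m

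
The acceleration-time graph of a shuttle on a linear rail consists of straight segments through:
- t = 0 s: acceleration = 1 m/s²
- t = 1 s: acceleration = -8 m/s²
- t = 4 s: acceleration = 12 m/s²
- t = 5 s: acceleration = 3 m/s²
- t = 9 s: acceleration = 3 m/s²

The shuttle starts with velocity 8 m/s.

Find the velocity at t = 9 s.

Δv equals the area under the a-t graph; then v = v₀ + Δv.
0–1 s: ½(1 + -8)(1) = -3.5 m/s
1–4 s: ½(-8 + 12)(3) = 6 m/s
4–5 s: ½(12 + 3)(1) = 7.5 m/s
5–9 s: 3 × 4 = 12 m/s
Δv = 22 m/s, so v(9) = 8 + (22) = 30 m/s.

30 m/s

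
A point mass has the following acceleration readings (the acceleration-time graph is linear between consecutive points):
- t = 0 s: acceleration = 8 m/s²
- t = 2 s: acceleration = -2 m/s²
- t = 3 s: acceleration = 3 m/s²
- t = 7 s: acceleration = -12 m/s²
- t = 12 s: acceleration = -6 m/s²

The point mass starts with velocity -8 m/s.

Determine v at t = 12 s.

-64.5 m/s

Δv equals the area under the a-t graph; then v = v₀ + Δv.
0–2 s: ½(8 + -2)(2) = 6 m/s
2–3 s: ½(-2 + 3)(1) = 0.5 m/s
3–7 s: ½(3 + -12)(4) = -18 m/s
7–12 s: ½(-12 + -6)(5) = -45 m/s
Δv = -56.5 m/s, so v(12) = -8 + (-56.5) = -64.5 m/s.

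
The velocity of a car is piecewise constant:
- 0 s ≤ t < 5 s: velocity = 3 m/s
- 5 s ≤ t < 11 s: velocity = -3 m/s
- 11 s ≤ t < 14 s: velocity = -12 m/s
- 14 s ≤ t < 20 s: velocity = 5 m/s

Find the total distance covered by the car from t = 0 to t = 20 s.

99 m

Distance (not displacement) is the total path length: add the absolute areas under v-t.
0–5 s: |3| × 5 = 15 m
5–11 s: |-3| × 6 = 18 m
11–14 s: |-12| × 3 = 36 m
14–20 s: |5| × 6 = 30 m
Total distance = 99 m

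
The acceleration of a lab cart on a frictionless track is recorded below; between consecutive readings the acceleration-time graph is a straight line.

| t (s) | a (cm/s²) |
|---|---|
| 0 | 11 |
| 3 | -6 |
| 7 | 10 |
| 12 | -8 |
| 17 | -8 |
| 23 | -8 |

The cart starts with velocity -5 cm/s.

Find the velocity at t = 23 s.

-72.5 cm/s

Δv equals the area under the a-t graph; then v = v₀ + Δv.
0–3 s: ½(11 + -6)(3) = 7.5 cm/s
3–7 s: ½(-6 + 10)(4) = 8 cm/s
7–12 s: ½(10 + -8)(5) = 5 cm/s
12–17 s: -8 × 5 = -40 cm/s
17–23 s: -8 × 6 = -48 cm/s
Δv = -67.5 cm/s, so v(23) = -5 + (-67.5) = -72.5 cm/s.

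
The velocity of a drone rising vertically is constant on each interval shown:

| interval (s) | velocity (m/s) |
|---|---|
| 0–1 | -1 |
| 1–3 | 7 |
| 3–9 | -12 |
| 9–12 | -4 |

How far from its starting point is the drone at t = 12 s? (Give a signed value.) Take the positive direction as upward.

Displacement is the signed area under the v-t curve.
0–1 s: -1 × 1 = -1 m
1–3 s: 7 × 2 = 14 m
3–9 s: -12 × 6 = -72 m
9–12 s: -4 × 3 = -12 m
Net displacement = -71 m

-71 m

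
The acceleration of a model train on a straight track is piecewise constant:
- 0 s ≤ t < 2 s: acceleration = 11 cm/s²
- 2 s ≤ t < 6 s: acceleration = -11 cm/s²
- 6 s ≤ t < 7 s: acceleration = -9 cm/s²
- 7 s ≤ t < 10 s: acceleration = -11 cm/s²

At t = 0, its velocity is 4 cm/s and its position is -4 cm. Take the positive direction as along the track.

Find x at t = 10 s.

-111 cm

On each constant-a segment, Δv = aΔt and Δx = v₀Δt + ½aΔt²; chain segment to segment.
0–2 s: v starts 4 cm/s; Δx = 4·2 + ½·11·2² = 30 cm; v ends 26 cm/s.
2–6 s: v starts 26 cm/s; Δx = 26·4 + ½·-11·4² = 16 cm; v ends -18 cm/s.
6–7 s: v starts -18 cm/s; Δx = -18·1 + ½·-9·1² = -22.5 cm; v ends -27 cm/s.
7–10 s: v starts -27 cm/s; Δx = -27·3 + ½·-11·3² = -130.5 cm; v ends -60 cm/s.
x(10) = -4 + Σ Δx = -111 cm.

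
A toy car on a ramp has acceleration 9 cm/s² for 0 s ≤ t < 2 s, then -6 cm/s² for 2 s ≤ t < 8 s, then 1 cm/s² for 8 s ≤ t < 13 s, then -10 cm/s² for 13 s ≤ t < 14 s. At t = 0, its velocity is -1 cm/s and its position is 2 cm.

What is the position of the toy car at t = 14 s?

On each constant-a segment, Δv = aΔt and Δx = v₀Δt + ½aΔt²; chain segment to segment.
0–2 s: v starts -1 cm/s; Δx = -1·2 + ½·9·2² = 16 cm; v ends 17 cm/s.
2–8 s: v starts 17 cm/s; Δx = 17·6 + ½·-6·6² = -6 cm; v ends -19 cm/s.
8–13 s: v starts -19 cm/s; Δx = -19·5 + ½·1·5² = -82.5 cm; v ends -14 cm/s.
13–14 s: v starts -14 cm/s; Δx = -14·1 + ½·-10·1² = -19 cm; v ends -24 cm/s.
x(14) = 2 + Σ Δx = -89.5 cm.

-89.5 cm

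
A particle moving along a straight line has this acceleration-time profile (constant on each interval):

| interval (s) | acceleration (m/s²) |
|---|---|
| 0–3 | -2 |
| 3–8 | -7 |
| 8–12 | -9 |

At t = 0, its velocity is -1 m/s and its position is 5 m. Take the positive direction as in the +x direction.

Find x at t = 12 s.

-369.5 m

On each constant-a segment, Δv = aΔt and Δx = v₀Δt + ½aΔt²; chain segment to segment.
0–3 s: v starts -1 m/s; Δx = -1·3 + ½·-2·3² = -12 m; v ends -7 m/s.
3–8 s: v starts -7 m/s; Δx = -7·5 + ½·-7·5² = -122.5 m; v ends -42 m/s.
8–12 s: v starts -42 m/s; Δx = -42·4 + ½·-9·4² = -240 m; v ends -78 m/s.
x(12) = 5 + Σ Δx = -369.5 m.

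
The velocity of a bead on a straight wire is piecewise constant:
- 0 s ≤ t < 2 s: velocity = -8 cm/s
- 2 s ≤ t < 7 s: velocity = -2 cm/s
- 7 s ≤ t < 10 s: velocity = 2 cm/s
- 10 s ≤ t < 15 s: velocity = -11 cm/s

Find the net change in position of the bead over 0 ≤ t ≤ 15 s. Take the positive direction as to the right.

Net displacement equals the area under the velocity-time graph (areas below the axis count negative).
0–2 s: -8 × 2 = -16 cm
2–7 s: -2 × 5 = -10 cm
7–10 s: 2 × 3 = 6 cm
10–15 s: -11 × 5 = -55 cm
Net displacement = -75 cm

-75 cm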